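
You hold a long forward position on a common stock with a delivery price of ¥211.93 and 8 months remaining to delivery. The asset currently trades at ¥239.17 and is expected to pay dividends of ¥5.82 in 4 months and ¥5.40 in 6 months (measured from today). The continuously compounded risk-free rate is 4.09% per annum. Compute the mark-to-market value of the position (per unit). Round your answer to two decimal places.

PV(remaining dividends) I = 5.82·e^(−0.0409·4/12) + 5.40·e^(−0.0409·6/12) = 11.0319
Current forward F = (S − I)·e^(rT) = (239.17 − 11.0319)·e^(0.0409·8/12) = 228.1381 × 1.027642 = 234.4443
Value (long) = (F − K)·e^(−rT) = (234.4443 − 211.93) × 0.973102 = 21.9087
Value = ¥21.91

¥21.91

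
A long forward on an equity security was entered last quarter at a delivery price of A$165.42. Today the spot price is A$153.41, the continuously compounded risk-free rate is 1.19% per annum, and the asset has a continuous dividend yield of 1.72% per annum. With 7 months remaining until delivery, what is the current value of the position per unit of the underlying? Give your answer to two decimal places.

-A$12.40

Current fair forward for the remaining 7 months: F = S·e^((r − q)·T), (r − q) = 0.0119 − 0.0172 = -0.0053
F = 153.41 · e^(-0.0053 × 7/12) = 153.41 × 0.996913 = 152.9364
Value of long forward = (F − K)·e^(−rT) = (152.9364 − 165.42) · e^(−0.0119·7/12)
= -12.4836 × 0.993082 = -12.40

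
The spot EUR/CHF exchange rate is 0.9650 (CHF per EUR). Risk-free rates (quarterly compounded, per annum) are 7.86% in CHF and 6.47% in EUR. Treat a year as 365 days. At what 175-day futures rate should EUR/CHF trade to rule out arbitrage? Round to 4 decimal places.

0.9713

By covered interest parity, F = S · (1+r_CHF/4)^(4T) / (1+r_EUR/4)^(4T)
= 0.9650 × 1.038025 / 1.031251 = 0.9650 × 1.006569
F = 0.9713 CHF per EUR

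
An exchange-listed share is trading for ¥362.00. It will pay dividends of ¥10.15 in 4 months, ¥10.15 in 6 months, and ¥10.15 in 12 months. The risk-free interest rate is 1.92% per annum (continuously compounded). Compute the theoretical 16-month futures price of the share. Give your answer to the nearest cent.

PV(dividends) I = 10.15·e^(−0.0192·4/12) + 10.15·e^(−0.0192·6/12) + 10.15·e^(−0.0192·12/12)
I = 10.0852 + 10.0530 + 9.9570 = 30.0952
F = (S − I)·e^(rT) = (362.00 − 30.0952) · e^(0.0192·16/12)
= 331.9048 · e^0.025600 = 331.9048 × 1.025930 = ¥340.51

¥340.51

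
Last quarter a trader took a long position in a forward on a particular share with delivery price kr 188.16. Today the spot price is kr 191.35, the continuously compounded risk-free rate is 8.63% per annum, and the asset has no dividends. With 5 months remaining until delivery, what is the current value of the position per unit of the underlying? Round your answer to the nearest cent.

Current fair forward for the remaining 5 months: F = S·e^(r·T), r = 0.0863
F = 191.35 · e^(0.0863 × 5/12) = 191.35 × 1.036613 = 198.3559
Value of long forward = (F − K)·e^(−rT) = (198.3559 − 188.16) · e^(−0.0863·5/12)
= 10.1959 × 0.964680 = 9.84

kr 9.84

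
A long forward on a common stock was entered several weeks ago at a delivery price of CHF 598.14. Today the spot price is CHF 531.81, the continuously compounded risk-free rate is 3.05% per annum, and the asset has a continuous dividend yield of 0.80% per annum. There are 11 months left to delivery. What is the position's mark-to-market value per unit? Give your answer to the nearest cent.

Current fair forward for the remaining 11 months: F = S·e^((r − q)·T), (r − q) = 0.0305 − 0.0080 = 0.0225
F = 531.81 · e^(0.0225 × 11/12) = 531.81 × 1.020839 = 542.8924
Value of long forward = (F − K)·e^(−rT) = (542.8924 − 598.14) · e^(−0.0305·11/12)
= -55.2476 × 0.972429 = -53.72

-CHF 53.72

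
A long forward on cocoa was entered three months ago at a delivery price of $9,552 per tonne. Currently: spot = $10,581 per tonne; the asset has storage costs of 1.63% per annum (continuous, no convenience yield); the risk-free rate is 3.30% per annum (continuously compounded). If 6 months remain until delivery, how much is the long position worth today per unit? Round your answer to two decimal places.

$1271.90 per tonne

Current fair forward for the remaining 6 months: F = S·e^((r + u)·T), (r + u) = 0.0330 + 0.0163 = 0.0493
F = 10581 · e^(0.0493 × 6/12) = 10581 × 1.02495632 = 10845.0628
Value of long forward = (F − K)·e^(−rT) = (10845.0628 − 9552) · e^(−0.0330·6/12)
= 1293.0628 × 0.98363538 = 1271.90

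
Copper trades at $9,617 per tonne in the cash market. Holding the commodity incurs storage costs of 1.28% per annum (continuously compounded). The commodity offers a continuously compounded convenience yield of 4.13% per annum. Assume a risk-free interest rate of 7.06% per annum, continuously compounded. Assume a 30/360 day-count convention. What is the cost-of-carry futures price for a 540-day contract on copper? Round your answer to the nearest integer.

Net carry = r + u − y = 0.0706 + 0.0128 − 0.0413 = 0.0421
F = S·e^((r+u−y)T) = 9617 · e^(0.0421 × 540/360) = 9617 · e^0.063150
= 9617 × 1.065187 = $10,244 per tonne

$10,244 per tonne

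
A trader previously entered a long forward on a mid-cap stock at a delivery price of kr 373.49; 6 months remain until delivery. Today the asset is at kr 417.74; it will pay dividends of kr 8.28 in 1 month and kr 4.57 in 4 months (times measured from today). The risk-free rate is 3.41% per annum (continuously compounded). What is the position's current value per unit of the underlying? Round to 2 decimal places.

kr 37.79

PV(remaining dividends) I = 8.28·e^(−0.0341·1/12) + 4.57·e^(−0.0341·4/12) = 12.7749
Current forward F = (S − I)·e^(rT) = (417.74 − 12.7749)·e^(0.0341·6/12) = 404.9651 × 1.017196 = 411.9289
Value (long) = (F − K)·e^(−rT) = (411.9289 − 373.49) × 0.983095 = 37.7891
Value = kr 37.79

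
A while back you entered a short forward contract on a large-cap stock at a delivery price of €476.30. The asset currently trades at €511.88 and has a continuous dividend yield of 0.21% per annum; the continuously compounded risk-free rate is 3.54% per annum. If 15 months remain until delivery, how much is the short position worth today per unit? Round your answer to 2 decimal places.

-€54.85

Current fair forward for the remaining 15 months: F = S·e^((r − q)·T), (r − q) = 0.0354 − 0.0021 = 0.0333
F = 511.88 · e^(0.0333 × 15/12) = 511.88 × 1.042503 = 533.6364
Value of long forward = (F − K)·e^(−rT) = (533.6364 − 476.30) · e^(−0.0354·15/12)
= 57.3364 × 0.956715 = 54.85
Short position value = −(long value) = -€54.85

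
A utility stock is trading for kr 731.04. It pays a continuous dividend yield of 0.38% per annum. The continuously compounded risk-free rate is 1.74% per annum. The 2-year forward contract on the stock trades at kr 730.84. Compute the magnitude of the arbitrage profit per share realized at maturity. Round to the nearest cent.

kr 20.36 per share

Fair forward: F* = S·e^(carry·T), with carry = (r − q) = 0.0174 − 0.0038 = 0.0136
F* = 731.04 · e^(0.0136 × 2) = 731.04 · e^0.027200 = 731.04 × 1.027573 = kr 751.1970
Market kr 730.84 < fair kr 751.1970: forward underpriced → reverse cash-and-carry (short spot, go long the forward).
At maturity, profit = |F_mkt − F*| = |730.84 − 751.1970| = kr 20.36 per share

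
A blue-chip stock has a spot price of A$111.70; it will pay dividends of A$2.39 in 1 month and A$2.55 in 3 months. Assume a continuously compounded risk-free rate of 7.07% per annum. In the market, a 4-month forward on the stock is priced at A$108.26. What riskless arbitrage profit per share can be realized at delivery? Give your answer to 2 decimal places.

PV(dividends) I = 2.39·e^(−0.0707·1/12) + 2.55·e^(−0.0707·3/12) = 4.8813
Fair forward F* = (S − I)·e^(rT) = (111.70 − 4.8813)·e^0.023567 = 106.8187 × 1.023847 = 109.3660
Market A$108.26 < fair 109.3660: forward underpriced → reverse cash-and-carry (short the stock, invest proceeds at r, pay the dividends, go long the forward).
Profit at T = |F_mkt − F*| = |108.26 − 109.3660| = A$1.11 per share

A$1.11 per share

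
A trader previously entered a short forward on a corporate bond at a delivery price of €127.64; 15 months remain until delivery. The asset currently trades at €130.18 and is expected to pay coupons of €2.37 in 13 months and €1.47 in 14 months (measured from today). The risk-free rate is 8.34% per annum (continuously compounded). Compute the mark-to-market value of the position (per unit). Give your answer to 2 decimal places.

PV(remaining coupons) I = 2.37·e^(−0.0834·13/12) + 1.47·e^(−0.0834·14/12) = 3.4990
Current forward F = (S − I)·e^(rT) = (130.18 − 3.4990)·e^(0.0834·15/12) = 126.6810 × 1.109878 = 140.6005
Value (long) = (F − K)·e^(−rT) = (140.6005 − 127.64) × 0.901000 = 11.6774
Short position value = −(long value) = -€11.68

-€11.68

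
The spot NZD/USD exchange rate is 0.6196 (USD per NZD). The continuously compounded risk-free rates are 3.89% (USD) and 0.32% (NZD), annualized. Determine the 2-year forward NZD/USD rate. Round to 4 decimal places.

0.6655

F = S·e^((r_USD − r_NZD)T) = 0.6196 · e^((0.0389 − 0.0032) × 2)
= 0.6196 · e^0.071400 = 0.6196 × 1.074011
F = 0.6655 USD per NZD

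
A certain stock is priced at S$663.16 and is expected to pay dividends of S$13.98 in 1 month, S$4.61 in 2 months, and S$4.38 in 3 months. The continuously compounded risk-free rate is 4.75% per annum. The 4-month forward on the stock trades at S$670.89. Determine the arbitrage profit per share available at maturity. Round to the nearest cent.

S$20.34 per share

PV(dividends) I = 13.98·e^(−0.0475·1/12) + 4.61·e^(−0.0475·2/12) + 4.38·e^(−0.0475·3/12) = 22.8267
Fair forward F* = (S − I)·e^(rT) = (663.16 − 22.8267)·e^0.015833 = 640.3333 × 1.015959 = 650.5524
Market S$670.89 > fair 650.5524: forward overpriced → cash-and-carry (borrow at r, buy the stock and collect the dividends, short the forward).
Profit at T = |F_mkt − F*| = |670.89 − 650.5524| = S$20.34 per share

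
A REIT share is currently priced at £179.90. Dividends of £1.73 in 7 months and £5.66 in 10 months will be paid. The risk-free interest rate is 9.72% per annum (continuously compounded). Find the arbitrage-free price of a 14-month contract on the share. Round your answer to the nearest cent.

£193.83

PV(dividends) I = 1.73·e^(−0.0972·7/12) + 5.66·e^(−0.0972·10/12)
I = 1.6346 + 5.2196 = 6.8542
F = (S − I)·e^(rT) = (179.90 − 6.8542) · e^(0.0972·14/12)
= 173.0458 · e^0.113400 = 173.0458 × 1.120080 = £193.83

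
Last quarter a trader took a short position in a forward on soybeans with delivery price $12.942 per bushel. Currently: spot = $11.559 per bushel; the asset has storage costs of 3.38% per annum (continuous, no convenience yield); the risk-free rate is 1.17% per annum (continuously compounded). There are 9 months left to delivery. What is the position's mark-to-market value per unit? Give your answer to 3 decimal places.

Current fair forward for the remaining 9 months: F = S·e^((r + u)·T), (r + u) = 0.0117 + 0.0338 = 0.0455
F = 11.559 · e^(0.0455 × 9/12) = 11.559 × 1.034714 = 11.9603
Value of long forward = (F − K)·e^(−rT) = (11.9603 − 12.942) · e^(−0.0117·9/12)
= -0.9817 × 0.991263 = -0.973
Short position value = −(long value) = $0.973

$0.973 per bushel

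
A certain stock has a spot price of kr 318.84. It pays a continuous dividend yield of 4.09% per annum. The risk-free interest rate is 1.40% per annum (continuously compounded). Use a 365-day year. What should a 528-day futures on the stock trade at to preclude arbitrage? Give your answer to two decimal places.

F = S·e^((r − q)T) = 318.84 · e^((0.0140 − 0.0409) × 528/365)
= 318.84 · e^-0.038913 = 318.84 × 0.961834
F = kr 306.67

kr 306.67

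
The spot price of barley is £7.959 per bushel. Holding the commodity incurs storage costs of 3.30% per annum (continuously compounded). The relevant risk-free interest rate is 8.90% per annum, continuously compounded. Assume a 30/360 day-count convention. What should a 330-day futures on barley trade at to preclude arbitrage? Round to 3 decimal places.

£8.901 per bushel

Net carry = r + u − y = 0.0890 + 0.0330 − 0.0000 = 0.1220
F = S·e^((r+u−y)T) = 7.959 · e^(0.1220 × 330/360) = 7.959 · e^0.111833
= 7.959 × 1.118326 = £8.901 per bushel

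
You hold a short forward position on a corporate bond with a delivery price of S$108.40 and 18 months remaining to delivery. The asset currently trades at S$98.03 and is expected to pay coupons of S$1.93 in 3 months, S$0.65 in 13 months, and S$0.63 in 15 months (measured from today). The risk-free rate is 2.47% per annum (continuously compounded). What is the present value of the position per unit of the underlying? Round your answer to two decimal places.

PV(remaining coupons) I = 1.93·e^(−0.0247·3/12) + 0.65·e^(−0.0247·13/12) + 0.63·e^(−0.0247·15/12) = 3.1618
Current forward F = (S − I)·e^(rT) = (98.03 − 3.1618)·e^(0.0247·18/12) = 94.8682 × 1.037745 = 98.4490
Value (long) = (F − K)·e^(−rT) = (98.4490 − 108.40) × 0.963628 = -9.5891
Short position value = −(long value) = S$9.59

S$9.59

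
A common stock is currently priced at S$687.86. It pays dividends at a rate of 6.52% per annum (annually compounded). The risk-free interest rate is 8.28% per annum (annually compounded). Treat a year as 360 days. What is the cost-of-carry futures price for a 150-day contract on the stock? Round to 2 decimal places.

S$692.57

F = S · (1+r)^T / (1+q)^T
= 687.86 × 1.033701 / 1.026667 = 687.86 × 1.006851
F = S$692.57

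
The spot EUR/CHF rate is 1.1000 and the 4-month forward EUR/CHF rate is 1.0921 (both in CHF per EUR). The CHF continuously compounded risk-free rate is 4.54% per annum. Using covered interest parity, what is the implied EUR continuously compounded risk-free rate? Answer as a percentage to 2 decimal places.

F = S·e^((r_CHF − r_EUR)T) ⇒ r_EUR = r_CHF − ln(F/S)/T
ln(1.0921/1.1000) = -0.007208; /(4/12) = -0.021624
r_EUR = 0.0454 + 0.021624 = 0.067024
r_EUR = 6.70%

6.70%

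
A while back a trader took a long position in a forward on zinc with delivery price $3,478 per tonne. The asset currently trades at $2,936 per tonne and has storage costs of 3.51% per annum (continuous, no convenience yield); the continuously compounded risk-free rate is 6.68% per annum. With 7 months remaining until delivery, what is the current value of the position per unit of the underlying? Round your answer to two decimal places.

-$348.35 per tonne

Current fair forward for the remaining 7 months: F = S·e^((r + u)·T), (r + u) = 0.0668 + 0.0351 = 0.1019
F = 2936 · e^(0.1019 × 7/12) = 2936 × 1.06124385 = 3115.8119
Value of long forward = (F − K)·e^(−rT) = (3115.8119 − 3478) · e^(−0.0668·7/12)
= -362.1881 × 0.96178277 = -348.35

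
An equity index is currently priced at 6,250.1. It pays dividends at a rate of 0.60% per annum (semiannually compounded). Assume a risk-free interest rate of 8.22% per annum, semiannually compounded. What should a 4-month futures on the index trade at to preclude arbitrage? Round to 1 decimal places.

6,407.4

F = S · (1+r/2)^(2T) / (1+q/2)^(2T)
= 6250.1 × 1.027216 / 1.001999 = 6250.1 × 1.025167
F = 6,407.4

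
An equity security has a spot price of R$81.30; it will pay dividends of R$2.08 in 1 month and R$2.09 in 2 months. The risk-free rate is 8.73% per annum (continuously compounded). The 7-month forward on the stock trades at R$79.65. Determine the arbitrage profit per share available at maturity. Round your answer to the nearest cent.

PV(dividends) I = 2.08·e^(−0.0873·1/12) + 2.09·e^(−0.0873·2/12) = 4.1247
Fair forward F* = (S − I)·e^(rT) = (81.30 − 4.1247)·e^0.050925 = 77.1753 × 1.052244 = 81.2072
Market R$79.65 < fair 81.2072: forward underpriced → reverse cash-and-carry (short the stock, invest proceeds at r, pay the dividends, go long the forward).
Profit at T = |F_mkt − F*| = |79.65 − 81.2072| = R$1.56 per share

R$1.56 per share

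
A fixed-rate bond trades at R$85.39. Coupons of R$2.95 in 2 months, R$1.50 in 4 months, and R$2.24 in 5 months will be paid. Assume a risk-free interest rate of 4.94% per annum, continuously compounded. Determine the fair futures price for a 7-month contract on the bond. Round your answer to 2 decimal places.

PV(coupons) I = 2.95·e^(−0.0494·2/12) + 1.50·e^(−0.0494·4/12) + 2.24·e^(−0.0494·5/12)
I = 2.9258 + 1.4755 + 2.1944 = 6.5957
F = (S − I)·e^(rT) = (85.39 − 6.5957) · e^(0.0494·7/12)
= 78.7943 · e^0.028817 = 78.7943 × 1.029236 = R$81.10

R$81.10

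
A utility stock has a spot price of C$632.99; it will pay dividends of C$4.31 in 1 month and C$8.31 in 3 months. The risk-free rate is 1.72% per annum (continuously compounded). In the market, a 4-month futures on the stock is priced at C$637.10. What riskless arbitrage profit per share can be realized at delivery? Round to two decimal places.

PV(dividends) I = 4.31·e^(−0.0172·1/12) + 8.31·e^(−0.0172·3/12) = 12.5782
Fair futures F* = (S − I)·e^(rT) = (632.99 − 12.5782)·e^0.005733 = 620.4118 × 1.005749 = 623.9785
Market C$637.10 > fair 623.9785: forward overpriced → cash-and-carry (borrow at r, buy the stock and collect the dividends, short the forward).
Profit at T = |F_mkt − F*| = |637.10 − 623.9785| = C$13.12 per share

C$13.12 per share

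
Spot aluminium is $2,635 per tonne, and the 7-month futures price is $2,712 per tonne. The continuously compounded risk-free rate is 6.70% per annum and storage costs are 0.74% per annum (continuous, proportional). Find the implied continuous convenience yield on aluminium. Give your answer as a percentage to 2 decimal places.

2.50%

F = S·e^((r+u−y)T) ⇒ (r+u−y) = ln(F/S)/T
ln(2712/2635) = 0.028803; /T ⇒ 0.049377
y = r + u − ln(F/S)/T = 0.0670 + 0.0074 − 0.049377 = 0.025023
y = 2.50%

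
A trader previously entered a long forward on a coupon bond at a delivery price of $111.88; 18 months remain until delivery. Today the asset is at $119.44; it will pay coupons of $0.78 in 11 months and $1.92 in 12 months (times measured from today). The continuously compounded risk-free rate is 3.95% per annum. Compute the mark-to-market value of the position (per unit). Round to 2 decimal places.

PV(remaining coupons) I = 0.78·e^(−0.0395·11/12) + 1.92·e^(−0.0395·12/12) = 2.5979
Current forward F = (S − I)·e^(rT) = (119.44 − 2.5979)·e^(0.0395·18/12) = 116.8421 × 1.061040 = 123.9741
Value (long) = (F − K)·e^(−rT) = (123.9741 − 111.88) × 0.942471 = 11.3983
Value = $11.40

$11.40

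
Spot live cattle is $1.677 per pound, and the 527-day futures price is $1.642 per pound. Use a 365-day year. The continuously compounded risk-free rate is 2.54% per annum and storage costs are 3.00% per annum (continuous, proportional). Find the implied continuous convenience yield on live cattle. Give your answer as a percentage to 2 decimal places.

7.00%

F = S·e^((r+u−y)T) ⇒ (r+u−y) = ln(F/S)/T
ln(1.642/1.677) = -0.021091; /T ⇒ -0.014608
y = r + u − ln(F/S)/T = 0.0254 + 0.0300 + 0.014608 = 0.070008
y = 7.00%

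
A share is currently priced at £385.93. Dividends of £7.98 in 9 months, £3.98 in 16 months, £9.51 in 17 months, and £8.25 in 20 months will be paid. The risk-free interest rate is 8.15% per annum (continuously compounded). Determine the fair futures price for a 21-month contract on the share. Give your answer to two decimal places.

PV(dividends) I = 7.98·e^(−0.0815·9/12) + 3.98·e^(−0.0815·16/12) + 9.51·e^(−0.0815·17/12) + 8.25·e^(−0.0815·20/12)
I = 7.5068 + 3.5702 + 8.4730 + 7.2022 = 26.7522
F = (S − I)·e^(rT) = (385.93 − 26.7522) · e^(0.0815·21/12)
= 359.1778 · e^0.142625 = 359.1778 × 1.153297 = £414.24

£414.24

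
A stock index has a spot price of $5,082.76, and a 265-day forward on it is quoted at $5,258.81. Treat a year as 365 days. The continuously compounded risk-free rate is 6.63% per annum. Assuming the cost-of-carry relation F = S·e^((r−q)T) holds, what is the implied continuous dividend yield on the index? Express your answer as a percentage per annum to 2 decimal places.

From F = S·e^((r−q)T): (r − q) = ln(F/S)/T
ln(5258.81/5082.76) = ln(1.034637) = 0.034051
(r − q) = 0.034051 / (265/365) = 0.046900
q = r − ln(F/S)/T = 0.0663 − 0.046900 = 0.019400
q = 1.94%

1.94%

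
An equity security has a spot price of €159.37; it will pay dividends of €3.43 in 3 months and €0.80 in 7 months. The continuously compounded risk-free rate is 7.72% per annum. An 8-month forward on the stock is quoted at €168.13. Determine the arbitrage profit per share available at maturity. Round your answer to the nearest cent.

PV(dividends) I = 3.43·e^(−0.0772·3/12) + 0.80·e^(−0.0772·7/12) = 4.1292
Fair forward F* = (S − I)·e^(rT) = (159.37 − 4.1292)·e^0.051467 = 155.2408 × 1.052814 = 163.4397
Market €168.13 > fair 163.4397: forward overpriced → cash-and-carry (borrow at r, buy the stock and collect the dividends, short the forward).
Profit at T = |F_mkt − F*| = |168.13 − 163.4397| = €4.69 per share

€4.69 per share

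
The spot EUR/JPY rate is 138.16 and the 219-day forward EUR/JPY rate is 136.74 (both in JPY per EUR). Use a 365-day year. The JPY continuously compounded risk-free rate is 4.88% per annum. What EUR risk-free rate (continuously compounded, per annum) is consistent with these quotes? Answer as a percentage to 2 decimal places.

6.60%

F = S·e^((r_JPY − r_EUR)T) ⇒ r_EUR = r_JPY − ln(F/S)/T
ln(136.74/138.16) = -0.010331; /(219/365) = -0.017218
r_EUR = 0.0488 + 0.017218 = 0.066018
r_EUR = 6.60%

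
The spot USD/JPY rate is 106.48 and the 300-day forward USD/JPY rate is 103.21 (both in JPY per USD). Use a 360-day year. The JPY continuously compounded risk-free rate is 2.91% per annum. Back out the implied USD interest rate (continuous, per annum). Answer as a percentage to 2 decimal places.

6.65%

F = S·e^((r_JPY − r_USD)T) ⇒ r_USD = r_JPY − ln(F/S)/T
ln(103.21/106.48) = -0.031191; /(300/360) = -0.037429
r_USD = 0.0291 + 0.037429 = 0.066529
r_USD = 6.65%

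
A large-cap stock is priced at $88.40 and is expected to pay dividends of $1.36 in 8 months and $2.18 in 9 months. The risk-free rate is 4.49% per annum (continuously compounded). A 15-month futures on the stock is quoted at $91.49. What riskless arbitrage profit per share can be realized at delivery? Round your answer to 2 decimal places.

$1.61 per share

PV(dividends) I = 1.36·e^(−0.0449·8/12) + 2.18·e^(−0.0449·9/12) = 3.4277
Fair futures F* = (S − I)·e^(rT) = (88.40 − 3.4277)·e^0.056125 = 84.9723 × 1.057730 = 89.8778
Market $91.49 > fair 89.8778: forward overpriced → cash-and-carry (borrow at r, buy the stock and collect the dividends, short the forward).
Profit at T = |F_mkt − F*| = |91.49 − 89.8778| = $1.61 per share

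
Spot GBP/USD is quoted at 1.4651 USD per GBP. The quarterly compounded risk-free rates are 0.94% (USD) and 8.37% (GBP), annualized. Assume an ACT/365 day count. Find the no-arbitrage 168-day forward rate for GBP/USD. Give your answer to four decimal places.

By covered interest parity, F = S · (1+r_USD/4)^(4T) / (1+r_GBP/4)^(4T)
= 1.4651 × 1.004331 / 1.038864 = 1.4651 × 0.966759
F = 1.4164 USD per GBP

1.4164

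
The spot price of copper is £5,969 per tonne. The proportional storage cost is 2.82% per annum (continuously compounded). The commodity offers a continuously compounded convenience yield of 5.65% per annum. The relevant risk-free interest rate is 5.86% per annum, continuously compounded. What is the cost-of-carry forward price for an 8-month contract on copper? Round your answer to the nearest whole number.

£6,091 per tonne

Net carry = r + u − y = 0.0586 + 0.0282 − 0.0565 = 0.0303
F = S·e^((r+u−y)T) = 5969 · e^(0.0303 × 8/12) = 5969 · e^0.020200
= 5969 × 1.020405 = £6,091 per tonne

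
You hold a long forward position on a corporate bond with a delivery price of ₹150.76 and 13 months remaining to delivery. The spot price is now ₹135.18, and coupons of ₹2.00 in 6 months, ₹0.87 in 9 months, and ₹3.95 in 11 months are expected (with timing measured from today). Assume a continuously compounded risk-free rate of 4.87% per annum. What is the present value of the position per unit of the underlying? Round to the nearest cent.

PV(remaining coupons) I = 2.00·e^(−0.0487·6/12) + 0.87·e^(−0.0487·9/12) + 3.95·e^(−0.0487·11/12) = 6.5682
Current forward F = (S − I)·e^(rT) = (135.18 − 6.5682)·e^(0.0487·13/12) = 128.6118 × 1.054175 = 135.5793
Value (long) = (F − K)·e^(−rT) = (135.5793 − 150.76) × 0.948609 = -14.4005
Value = -₹14.40

-₹14.40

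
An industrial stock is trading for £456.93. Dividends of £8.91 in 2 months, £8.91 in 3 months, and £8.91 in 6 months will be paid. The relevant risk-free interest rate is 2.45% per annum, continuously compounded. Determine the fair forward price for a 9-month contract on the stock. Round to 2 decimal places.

£438.38

PV(dividends) I = 8.91·e^(−0.0245·2/12) + 8.91·e^(−0.0245·3/12) + 8.91·e^(−0.0245·6/12)
I = 8.8737 + 8.8556 + 8.8015 = 26.5308
F = (S − I)·e^(rT) = (456.93 − 26.5308) · e^(0.0245·9/12)
= 430.3992 · e^0.018375 = 430.3992 × 1.018545 = £438.38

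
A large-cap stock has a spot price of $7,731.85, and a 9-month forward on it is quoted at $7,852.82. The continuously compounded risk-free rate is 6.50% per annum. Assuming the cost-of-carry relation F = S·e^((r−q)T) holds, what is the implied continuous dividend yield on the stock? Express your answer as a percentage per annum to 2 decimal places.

4.43%

From F = S·e^((r−q)T): (r − q) = ln(F/S)/T
ln(7852.82/7731.85) = ln(1.015646) = 0.015525
(r − q) = 0.015525 / (9/12) = 0.020700
q = r − ln(F/S)/T = 0.0650 − 0.020700 = 0.044300
q = 4.43%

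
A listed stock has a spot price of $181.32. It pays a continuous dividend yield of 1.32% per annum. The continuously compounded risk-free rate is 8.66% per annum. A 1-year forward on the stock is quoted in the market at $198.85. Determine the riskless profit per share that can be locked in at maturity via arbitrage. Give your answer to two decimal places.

Fair forward: F* = S·e^(carry·T), with carry = (r − q) = 0.0866 − 0.0132 = 0.0734
F* = 181.32 · e^(0.0734 × 1) = 181.32 · e^0.073400 = 181.32 × 1.076161 = $195.1295
Market $198.85 > fair $195.1295: forward overpriced → cash-and-carry (buy spot, short the forward).
At maturity, profit = |F_mkt − F*| = |198.85 − 195.1295| = $3.72 per share

$3.72 per share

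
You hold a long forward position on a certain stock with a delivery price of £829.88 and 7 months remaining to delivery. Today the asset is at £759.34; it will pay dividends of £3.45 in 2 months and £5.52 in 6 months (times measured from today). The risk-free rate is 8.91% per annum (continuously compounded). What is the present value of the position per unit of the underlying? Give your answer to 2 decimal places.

PV(remaining dividends) I = 3.45·e^(−0.0891·2/12) + 5.52·e^(−0.0891·6/12) = 8.6786
Current forward F = (S − I)·e^(rT) = (759.34 − 8.6786)·e^(0.0891·7/12) = 750.6614 × 1.053349 = 790.7084
Value (long) = (F − K)·e^(−rT) = (790.7084 − 829.88) × 0.949353 = -37.1877
Value = -£37.19

-£37.19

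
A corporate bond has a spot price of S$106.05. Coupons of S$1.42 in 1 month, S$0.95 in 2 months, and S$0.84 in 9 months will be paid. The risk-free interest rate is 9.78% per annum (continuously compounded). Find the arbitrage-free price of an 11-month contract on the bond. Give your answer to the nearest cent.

PV(coupons) I = 1.42·e^(−0.0978·1/12) + 0.95·e^(−0.0978·2/12) + 0.84·e^(−0.0978·9/12)
I = 1.4085 + 0.9346 + 0.7806 = 3.1237
F = (S − I)·e^(rT) = (106.05 − 3.1237) · e^(0.0978·11/12)
= 102.9263 · e^0.089650 = 102.9263 × 1.093791 = S$112.58

S$112.58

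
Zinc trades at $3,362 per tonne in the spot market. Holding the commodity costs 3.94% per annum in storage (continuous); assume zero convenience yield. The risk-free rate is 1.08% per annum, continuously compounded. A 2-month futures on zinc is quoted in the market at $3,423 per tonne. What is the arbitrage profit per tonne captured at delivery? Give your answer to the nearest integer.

Fair futures: F* = S·e^(carry·T), with carry = (r + u) = 0.0108 + 0.0394 = 0.0502
F* = 3362 · e^(0.0502 × 2/12) = 3362 · e^0.008367 = 3362 × 1.008402 = $3390.2475
Market $3423 > fair $3390.2475: forward overpriced → cash-and-carry (buy spot, short the forward).
At maturity, profit = |F_mkt − F*| = |3423 − 3390.2475| = $33 per tonne

$33 per tonne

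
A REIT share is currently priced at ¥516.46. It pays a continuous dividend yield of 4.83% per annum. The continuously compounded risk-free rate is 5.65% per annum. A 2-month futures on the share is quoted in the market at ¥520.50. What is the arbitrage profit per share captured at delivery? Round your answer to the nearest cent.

¥3.33 per share

Fair futures: F* = S·e^(carry·T), with carry = (r − q) = 0.0565 − 0.0483 = 0.0082
F* = 516.46 · e^(0.0082 × 2/12) = 516.46 · e^0.001367 = 516.46 × 1.001368 = ¥517.1665
Market ¥520.50 > fair ¥517.1665: forward overpriced → cash-and-carry (buy spot, short the forward).
At maturity, profit = |F_mkt − F*| = |520.50 − 517.1665| = ¥3.33 per share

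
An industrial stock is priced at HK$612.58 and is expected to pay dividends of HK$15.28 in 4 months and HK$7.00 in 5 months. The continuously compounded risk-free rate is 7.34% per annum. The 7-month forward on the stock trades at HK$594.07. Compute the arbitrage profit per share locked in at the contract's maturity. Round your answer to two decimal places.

PV(dividends) I = 15.28·e^(−0.0734·4/12) + 7.00·e^(−0.0734·5/12) = 21.6998
Fair forward F* = (S − I)·e^(rT) = (612.58 − 21.6998)·e^0.042817 = 590.8802 × 1.043747 = 616.7294
Market HK$594.07 < fair 616.7294: forward underpriced → reverse cash-and-carry (short the stock, invest proceeds at r, pay the dividends, go long the forward).
Profit at T = |F_mkt − F*| = |594.07 − 616.7294| = HK$22.66 per share

HK$22.66 per share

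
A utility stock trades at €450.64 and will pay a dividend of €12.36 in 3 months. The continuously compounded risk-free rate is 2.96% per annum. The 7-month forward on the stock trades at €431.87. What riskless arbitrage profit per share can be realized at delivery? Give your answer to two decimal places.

€14.14 per share

PV(dividends) I = 12.36·e^(−0.0296·3/12) = 12.2689
Fair forward F* = (S − I)·e^(rT) = (450.64 − 12.2689)·e^0.017267 = 438.3711 × 1.017417 = 446.0062
Market €431.87 < fair 446.0062: forward underpriced → reverse cash-and-carry (short the stock, invest proceeds at r, pay the dividends, go long the forward).
Profit at T = |F_mkt − F*| = |431.87 − 446.0062| = €14.14 per share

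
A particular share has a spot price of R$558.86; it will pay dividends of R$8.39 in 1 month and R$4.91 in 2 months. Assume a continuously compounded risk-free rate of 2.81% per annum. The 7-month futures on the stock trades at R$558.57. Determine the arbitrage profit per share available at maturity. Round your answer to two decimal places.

PV(dividends) I = 8.39·e^(−0.0281·1/12) + 4.91·e^(−0.0281·2/12) = 13.2574
Fair futures F* = (S − I)·e^(rT) = (558.86 − 13.2574)·e^0.016392 = 545.6026 × 1.016527 = 554.6198
Market R$558.57 > fair 554.6198: forward overpriced → cash-and-carry (borrow at r, buy the stock and collect the dividends, short the forward).
Profit at T = |F_mkt − F*| = |558.57 − 554.6198| = R$3.95 per share

R$3.95 per share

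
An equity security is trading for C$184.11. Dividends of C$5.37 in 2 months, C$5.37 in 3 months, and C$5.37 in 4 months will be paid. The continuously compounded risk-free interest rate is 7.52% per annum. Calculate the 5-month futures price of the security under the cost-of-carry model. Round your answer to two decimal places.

C$173.66

PV(dividends) I = 5.37·e^(−0.0752·2/12) + 5.37·e^(−0.0752·3/12) + 5.37·e^(−0.0752·4/12)
I = 5.3031 + 5.2700 + 5.2371 = 15.8102
F = (S − I)·e^(rT) = (184.11 − 15.8102) · e^(0.0752·5/12)
= 168.2998 · e^0.031333 = 168.2998 × 1.031829 = C$173.66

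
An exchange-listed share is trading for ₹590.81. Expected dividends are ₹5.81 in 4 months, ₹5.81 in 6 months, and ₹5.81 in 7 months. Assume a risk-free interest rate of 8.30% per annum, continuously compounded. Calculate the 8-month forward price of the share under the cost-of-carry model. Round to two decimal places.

₹606.71

PV(dividends) I = 5.81·e^(−0.0830·4/12) + 5.81·e^(−0.0830·6/12) + 5.81·e^(−0.0830·7/12)
I = 5.6515 + 5.5738 + 5.5354 = 16.7607
F = (S − I)·e^(rT) = (590.81 − 16.7607) · e^(0.0830·8/12)
= 574.0493 · e^0.055333 = 574.0493 × 1.056893 = ₹606.71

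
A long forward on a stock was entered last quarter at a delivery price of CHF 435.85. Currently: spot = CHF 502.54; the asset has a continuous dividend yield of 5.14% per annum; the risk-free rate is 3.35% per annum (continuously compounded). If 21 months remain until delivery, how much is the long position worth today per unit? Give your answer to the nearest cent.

Current fair forward for the remaining 21 months: F = S·e^((r − q)·T), (r − q) = 0.0335 − 0.0514 = -0.0179
F = 502.54 · e^(-0.0179 × 21/12) = 502.54 × 0.969161 = 487.0422
Value of long forward = (F − K)·e^(−rT) = (487.0422 − 435.85) · e^(−0.0335·21/12)
= 51.1922 × 0.943060 = 48.28

CHF 48.28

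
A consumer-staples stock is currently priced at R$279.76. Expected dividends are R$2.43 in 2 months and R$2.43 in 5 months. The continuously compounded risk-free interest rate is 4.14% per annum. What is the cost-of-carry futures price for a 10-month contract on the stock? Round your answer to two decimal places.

R$284.61

PV(dividends) I = 2.43·e^(−0.0414·2/12) + 2.43·e^(−0.0414·5/12)
I = 2.4133 + 2.3884 = 4.8017
F = (S − I)·e^(rT) = (279.76 − 4.8017) · e^(0.0414·10/12)
= 274.9583 · e^0.034500 = 274.9583 × 1.035102 = R$284.61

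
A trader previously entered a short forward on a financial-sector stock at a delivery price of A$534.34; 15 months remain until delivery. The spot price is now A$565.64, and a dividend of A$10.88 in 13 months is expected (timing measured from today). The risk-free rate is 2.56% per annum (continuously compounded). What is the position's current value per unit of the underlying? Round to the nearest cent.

PV(remaining dividends) I = 10.88·e^(−0.0256·13/12) = 10.5824
Current forward F = (S − I)·e^(rT) = (565.64 − 10.5824)·e^(0.0256·15/12) = 555.0576 × 1.032518 = 573.1070
Value (long) = (F − K)·e^(−rT) = (573.1070 − 534.34) × 0.968507 = 37.5461
Short position value = −(long value) = -A$37.55

-A$37.55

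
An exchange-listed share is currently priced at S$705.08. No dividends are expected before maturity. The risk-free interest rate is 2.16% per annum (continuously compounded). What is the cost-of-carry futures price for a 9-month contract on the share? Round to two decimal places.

F = S·e^(rT) = 705.08 · e^(0.0216 × 9/12)
= 705.08 · e^0.016200 = 705.08 × 1.016332
F = S$716.60

S$716.60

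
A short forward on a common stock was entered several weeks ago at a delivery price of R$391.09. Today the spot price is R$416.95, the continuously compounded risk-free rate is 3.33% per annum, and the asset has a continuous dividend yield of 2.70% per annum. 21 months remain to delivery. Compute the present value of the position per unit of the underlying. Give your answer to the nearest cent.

-R$28.76

Current fair forward for the remaining 21 months: F = S·e^((r − q)·T), (r − q) = 0.0333 − 0.0270 = 0.0063
F = 416.95 · e^(0.0063 × 21/12) = 416.95 × 1.011086 = 421.5723
Value of long forward = (F − K)·e^(−rT) = (421.5723 − 391.09) · e^(−0.0333·21/12)
= 30.4823 × 0.943390 = 28.76
Short position value = −(long value) = -R$28.76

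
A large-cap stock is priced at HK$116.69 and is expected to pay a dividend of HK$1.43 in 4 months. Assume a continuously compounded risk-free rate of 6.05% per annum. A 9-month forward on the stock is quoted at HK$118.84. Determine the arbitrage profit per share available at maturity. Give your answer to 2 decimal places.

PV(dividends) I = 1.43·e^(−0.0605·4/12) = 1.4015
Fair forward F* = (S − I)·e^(rT) = (116.69 − 1.4015)·e^0.045375 = 115.2885 × 1.046420 = 120.6402
Market HK$118.84 < fair 120.6402: forward underpriced → reverse cash-and-carry (short the stock, invest proceeds at r, pay the dividends, go long the forward).
Profit at T = |F_mkt − F*| = |118.84 − 120.6402| = HK$1.80 per share

HK$1.80 per share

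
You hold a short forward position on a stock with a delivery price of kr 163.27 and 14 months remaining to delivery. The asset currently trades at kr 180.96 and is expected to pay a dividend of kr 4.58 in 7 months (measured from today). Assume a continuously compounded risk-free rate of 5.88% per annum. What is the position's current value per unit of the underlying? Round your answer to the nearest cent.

PV(remaining dividends) I = 4.58·e^(−0.0588·7/12) = 4.4256
Current forward F = (S − I)·e^(rT) = (180.96 − 4.4256)·e^(0.0588·14/12) = 176.5344 × 1.071008 = 189.0698
Value (long) = (F − K)·e^(−rT) = (189.0698 − 163.27) × 0.933700 = 24.0893
Short position value = −(long value) = -kr 24.09

-kr 24.09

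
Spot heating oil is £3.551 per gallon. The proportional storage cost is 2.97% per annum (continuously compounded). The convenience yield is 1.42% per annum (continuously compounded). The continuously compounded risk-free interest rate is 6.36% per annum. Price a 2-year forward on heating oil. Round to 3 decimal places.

Net carry = r + u − y = 0.0636 + 0.0297 − 0.0142 = 0.0791
F = S·e^((r+u−y)T) = 3.551 · e^(0.0791 × 2) = 3.551 · e^0.158200
= 3.551 × 1.171400 = £4.160 per gallon

£4.160 per gallon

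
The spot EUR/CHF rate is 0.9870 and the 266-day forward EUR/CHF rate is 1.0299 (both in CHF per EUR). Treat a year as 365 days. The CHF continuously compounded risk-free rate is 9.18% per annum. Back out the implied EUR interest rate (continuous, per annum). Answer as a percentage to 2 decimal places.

F = S·e^((r_CHF − r_EUR)T) ⇒ r_EUR = r_CHF − ln(F/S)/T
ln(1.0299/0.9870) = 0.042547; /(266/365) = 0.058382
r_EUR = 0.0918 − 0.058382 = 0.033418
r_EUR = 3.34%

3.34%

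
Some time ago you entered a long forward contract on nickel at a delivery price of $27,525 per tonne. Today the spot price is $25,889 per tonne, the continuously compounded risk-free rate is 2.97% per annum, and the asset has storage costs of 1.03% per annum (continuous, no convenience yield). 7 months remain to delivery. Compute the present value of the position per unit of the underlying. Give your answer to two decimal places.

-$1007.22 per tonne

Current fair forward for the remaining 7 months: F = S·e^((r + u)·T), (r + u) = 0.0297 + 0.0103 = 0.0400
F = 25889 · e^(0.0400 × 7/12) = 25889 × 1.02360769 = 26500.1795
Value of long forward = (F − K)·e^(−rT) = (26500.1795 − 27525) · e^(−0.0297·7/12)
= -1024.8205 × 0.98282421 = -1007.22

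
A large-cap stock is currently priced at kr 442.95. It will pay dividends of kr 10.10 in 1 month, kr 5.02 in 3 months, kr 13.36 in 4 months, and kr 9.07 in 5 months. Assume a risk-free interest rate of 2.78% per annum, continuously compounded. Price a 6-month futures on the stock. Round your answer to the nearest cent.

PV(dividends) I = 10.10·e^(−0.0278·1/12) + 5.02·e^(−0.0278·3/12) + 13.36·e^(−0.0278·4/12) + 9.07·e^(−0.0278·5/12)
I = 10.0766 + 4.9852 + 13.2368 + 8.9655 = 37.2641
F = (S − I)·e^(rT) = (442.95 − 37.2641) · e^(0.0278·6/12)
= 405.6859 · e^0.013900 = 405.6859 × 1.013997 = kr 411.36

kr 411.36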